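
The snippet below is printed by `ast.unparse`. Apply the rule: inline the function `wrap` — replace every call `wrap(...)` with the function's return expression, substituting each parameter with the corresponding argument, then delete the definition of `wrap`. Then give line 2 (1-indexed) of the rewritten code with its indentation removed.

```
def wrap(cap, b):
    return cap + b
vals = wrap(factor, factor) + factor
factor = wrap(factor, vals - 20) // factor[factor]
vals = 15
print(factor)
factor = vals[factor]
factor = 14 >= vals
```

Transformed code:
vals = factor + factor + factor
factor = (factor + (vals - 20)) // factor[factor]
vals = 15
print(factor)
factor = vals[factor]
factor = 14 >= vals

factor = (factor + (vals - 20)) // factor[factor]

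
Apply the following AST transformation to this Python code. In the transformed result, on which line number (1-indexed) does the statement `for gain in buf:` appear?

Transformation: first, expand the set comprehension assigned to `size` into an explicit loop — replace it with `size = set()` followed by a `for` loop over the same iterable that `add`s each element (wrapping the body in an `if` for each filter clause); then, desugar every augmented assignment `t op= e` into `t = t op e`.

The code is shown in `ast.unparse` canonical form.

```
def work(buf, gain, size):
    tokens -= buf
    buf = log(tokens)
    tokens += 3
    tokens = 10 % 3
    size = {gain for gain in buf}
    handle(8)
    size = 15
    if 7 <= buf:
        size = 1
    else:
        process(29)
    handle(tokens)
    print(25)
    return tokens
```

Transformed code:
def work(buf, gain, size):
    tokens = tokens - buf
    buf = log(tokens)
    tokens = tokens + 3
    tokens = 10 % 3
    size = set()
    for gain in buf:
        size.add(gain)
    handle(8)
    size = 15
    if 7 <= buf:
        size = 1
    else:
        process(29)
    handle(tokens)
    print(25)
    return tokens

7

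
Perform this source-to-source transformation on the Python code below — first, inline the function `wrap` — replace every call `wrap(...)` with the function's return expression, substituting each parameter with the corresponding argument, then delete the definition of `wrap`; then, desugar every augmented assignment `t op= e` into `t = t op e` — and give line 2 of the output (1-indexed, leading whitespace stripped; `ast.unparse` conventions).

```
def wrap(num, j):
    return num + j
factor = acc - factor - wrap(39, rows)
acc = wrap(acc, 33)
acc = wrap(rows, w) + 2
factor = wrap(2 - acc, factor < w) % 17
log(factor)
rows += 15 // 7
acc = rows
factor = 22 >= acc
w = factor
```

acc = acc + 33

Transformed code:
factor = acc - factor - (39 + rows)
acc = acc + 33
acc = rows + w + 2
factor = (2 - acc + (factor < w)) % 17
log(factor)
rows = rows + 15 // 7
acc = rows
factor = 22 >= acc
w = factor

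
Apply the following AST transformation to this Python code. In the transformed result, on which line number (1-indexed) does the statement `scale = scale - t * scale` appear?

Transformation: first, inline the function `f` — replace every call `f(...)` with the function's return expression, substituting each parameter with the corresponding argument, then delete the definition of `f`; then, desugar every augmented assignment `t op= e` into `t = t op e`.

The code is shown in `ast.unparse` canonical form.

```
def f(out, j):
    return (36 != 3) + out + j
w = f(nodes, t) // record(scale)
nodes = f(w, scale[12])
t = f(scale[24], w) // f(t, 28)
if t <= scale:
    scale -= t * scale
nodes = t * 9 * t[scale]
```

5

Transformed code:
w = ((36 != 3) + nodes + t) // record(scale)
nodes = (36 != 3) + w + scale[12]
t = ((36 != 3) + scale[24] + w) // ((36 != 3) + t + 28)
if t <= scale:
    scale = scale - t * scale
nodes = t * 9 * t[scale]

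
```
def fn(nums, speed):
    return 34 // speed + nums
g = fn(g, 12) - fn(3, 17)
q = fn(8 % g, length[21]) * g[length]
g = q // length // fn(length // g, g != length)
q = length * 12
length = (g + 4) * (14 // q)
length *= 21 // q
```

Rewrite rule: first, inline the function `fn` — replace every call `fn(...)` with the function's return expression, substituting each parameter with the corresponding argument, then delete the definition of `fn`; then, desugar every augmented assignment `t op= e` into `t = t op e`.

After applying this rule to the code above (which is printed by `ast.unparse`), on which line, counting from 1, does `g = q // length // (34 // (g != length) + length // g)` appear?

3

Transformed code:
g = 34 // 12 + g - (34 // 17 + 3)
q = (34 // length[21] + 8 % g) * g[length]
g = q // length // (34 // (g != length) + length // g)
q = length * 12
length = (g + 4) * (14 // q)
length = length * (21 // q)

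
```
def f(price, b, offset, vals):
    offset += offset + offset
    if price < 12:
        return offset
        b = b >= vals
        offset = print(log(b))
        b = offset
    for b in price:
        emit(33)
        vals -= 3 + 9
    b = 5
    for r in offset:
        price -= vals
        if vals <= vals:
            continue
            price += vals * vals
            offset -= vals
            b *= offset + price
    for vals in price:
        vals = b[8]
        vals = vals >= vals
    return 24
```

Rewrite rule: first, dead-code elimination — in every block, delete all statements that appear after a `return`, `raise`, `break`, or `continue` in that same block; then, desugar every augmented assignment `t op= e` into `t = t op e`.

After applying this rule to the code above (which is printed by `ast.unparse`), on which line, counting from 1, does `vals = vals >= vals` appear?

15

Transformed code:
def f(price, b, offset, vals):
    offset = offset + (offset + offset)
    if price < 12:
        return offset
    for b in price:
        emit(33)
        vals = vals - (3 + 9)
    b = 5
    for r in offset:
        price = price - vals
        if vals <= vals:
            continue
    for vals in price:
        vals = b[8]
        vals = vals >= vals
    return 24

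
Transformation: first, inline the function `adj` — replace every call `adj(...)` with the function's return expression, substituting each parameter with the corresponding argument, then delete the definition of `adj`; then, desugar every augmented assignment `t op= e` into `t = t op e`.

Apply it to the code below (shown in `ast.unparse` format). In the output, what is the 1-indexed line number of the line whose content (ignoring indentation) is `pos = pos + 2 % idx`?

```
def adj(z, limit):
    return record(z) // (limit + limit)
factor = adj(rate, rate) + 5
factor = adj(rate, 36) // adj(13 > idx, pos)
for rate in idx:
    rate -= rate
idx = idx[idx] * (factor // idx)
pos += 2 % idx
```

6

Transformed code:
factor = record(rate) // (rate + rate) + 5
factor = record(rate) // (36 + 36) // (record(13 > idx) // (pos + pos))
for rate in idx:
    rate = rate - rate
idx = idx[idx] * (factor // idx)
pos = pos + 2 % idx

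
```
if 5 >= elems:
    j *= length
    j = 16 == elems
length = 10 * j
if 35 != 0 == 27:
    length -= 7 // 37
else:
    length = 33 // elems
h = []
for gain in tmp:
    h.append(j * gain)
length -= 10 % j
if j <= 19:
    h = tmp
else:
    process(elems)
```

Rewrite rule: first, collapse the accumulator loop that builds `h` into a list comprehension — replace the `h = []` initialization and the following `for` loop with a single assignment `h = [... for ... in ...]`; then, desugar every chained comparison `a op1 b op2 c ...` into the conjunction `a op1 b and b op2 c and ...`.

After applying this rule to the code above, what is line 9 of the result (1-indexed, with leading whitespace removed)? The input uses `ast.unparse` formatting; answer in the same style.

Transformed code:
if 5 >= elems:
    j *= length
    j = 16 == elems
length = 10 * j
if 35 != 0 and 0 == 27:
    length -= 7 // 37
else:
    length = 33 // elems
h = [j * gain for gain in tmp]
length -= 10 % j
if j <= 19:
    h = tmp
else:
    process(elems)

h = [j * gain for gain in tmp]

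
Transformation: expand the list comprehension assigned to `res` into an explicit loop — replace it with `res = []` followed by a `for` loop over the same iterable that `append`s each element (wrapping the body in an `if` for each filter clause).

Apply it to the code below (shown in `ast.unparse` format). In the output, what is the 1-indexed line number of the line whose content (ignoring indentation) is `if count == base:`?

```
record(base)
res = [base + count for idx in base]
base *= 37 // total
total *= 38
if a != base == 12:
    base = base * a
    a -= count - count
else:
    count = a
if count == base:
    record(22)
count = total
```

12

Transformed code:
record(base)
res = []
for idx in base:
    res.append(base + count)
base *= 37 // total
total *= 38
if a != base == 12:
    base = base * a
    a -= count - count
else:
    count = a
if count == base:
    record(22)
count = total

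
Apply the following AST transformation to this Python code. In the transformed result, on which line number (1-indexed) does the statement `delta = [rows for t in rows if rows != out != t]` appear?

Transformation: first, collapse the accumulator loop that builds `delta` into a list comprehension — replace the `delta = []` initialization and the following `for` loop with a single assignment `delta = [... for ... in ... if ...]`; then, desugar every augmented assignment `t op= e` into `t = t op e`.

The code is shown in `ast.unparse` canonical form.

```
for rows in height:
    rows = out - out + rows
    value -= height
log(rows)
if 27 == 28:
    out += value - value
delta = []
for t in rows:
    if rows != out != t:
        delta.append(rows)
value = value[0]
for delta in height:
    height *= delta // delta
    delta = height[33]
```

7

Transformed code:
for rows in height:
    rows = out - out + rows
    value = value - height
log(rows)
if 27 == 28:
    out = out + (value - value)
delta = [rows for t in rows if rows != out != t]
value = value[0]
for delta in height:
    height = height * (delta // delta)
    delta = height[33]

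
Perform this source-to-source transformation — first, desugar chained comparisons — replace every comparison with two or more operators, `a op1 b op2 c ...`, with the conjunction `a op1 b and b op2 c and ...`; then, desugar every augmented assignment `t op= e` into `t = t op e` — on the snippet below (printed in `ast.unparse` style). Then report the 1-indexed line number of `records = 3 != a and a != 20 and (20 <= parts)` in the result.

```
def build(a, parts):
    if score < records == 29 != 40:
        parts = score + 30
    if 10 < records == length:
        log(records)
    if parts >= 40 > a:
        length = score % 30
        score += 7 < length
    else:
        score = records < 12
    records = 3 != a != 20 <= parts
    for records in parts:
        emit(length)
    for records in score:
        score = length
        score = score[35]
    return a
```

Transformed code:
def build(a, parts):
    if score < records and records == 29 and (29 != 40):
        parts = score + 30
    if 10 < records and records == length:
        log(records)
    if parts >= 40 and 40 > a:
        length = score % 30
        score = score + (7 < length)
    else:
        score = records < 12
    records = 3 != a and a != 20 and (20 <= parts)
    for records in parts:
        emit(length)
    for records in score:
        score = length
        score = score[35]
    return a

11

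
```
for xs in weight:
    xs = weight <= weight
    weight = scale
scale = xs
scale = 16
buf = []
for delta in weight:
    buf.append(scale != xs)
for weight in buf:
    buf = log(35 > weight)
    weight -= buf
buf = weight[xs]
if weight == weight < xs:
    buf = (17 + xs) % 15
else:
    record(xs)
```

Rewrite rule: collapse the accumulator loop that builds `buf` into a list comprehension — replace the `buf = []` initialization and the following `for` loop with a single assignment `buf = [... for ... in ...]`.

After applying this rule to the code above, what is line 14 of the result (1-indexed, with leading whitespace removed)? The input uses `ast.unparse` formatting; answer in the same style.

Transformed code:
for xs in weight:
    xs = weight <= weight
    weight = scale
scale = xs
scale = 16
buf = [scale != xs for delta in weight]
for weight in buf:
    buf = log(35 > weight)
    weight -= buf
buf = weight[xs]
if weight == weight < xs:
    buf = (17 + xs) % 15
else:
    record(xs)

record(xs)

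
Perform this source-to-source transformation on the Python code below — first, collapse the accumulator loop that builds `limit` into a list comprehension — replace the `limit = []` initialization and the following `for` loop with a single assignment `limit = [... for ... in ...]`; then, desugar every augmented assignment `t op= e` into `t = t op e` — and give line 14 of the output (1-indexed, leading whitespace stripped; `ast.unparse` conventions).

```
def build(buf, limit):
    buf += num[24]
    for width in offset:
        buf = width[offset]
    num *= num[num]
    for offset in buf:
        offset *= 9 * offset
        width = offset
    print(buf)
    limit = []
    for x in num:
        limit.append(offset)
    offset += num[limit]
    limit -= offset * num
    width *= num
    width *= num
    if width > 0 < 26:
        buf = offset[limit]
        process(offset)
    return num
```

Transformed code:
def build(buf, limit):
    buf = buf + num[24]
    for width in offset:
        buf = width[offset]
    num = num * num[num]
    for offset in buf:
        offset = offset * (9 * offset)
        width = offset
    print(buf)
    limit = [offset for x in num]
    offset = offset + num[limit]
    limit = limit - offset * num
    width = width * num
    width = width * num
    if width > 0 < 26:
        buf = offset[limit]
        process(offset)
    return num

width = width * num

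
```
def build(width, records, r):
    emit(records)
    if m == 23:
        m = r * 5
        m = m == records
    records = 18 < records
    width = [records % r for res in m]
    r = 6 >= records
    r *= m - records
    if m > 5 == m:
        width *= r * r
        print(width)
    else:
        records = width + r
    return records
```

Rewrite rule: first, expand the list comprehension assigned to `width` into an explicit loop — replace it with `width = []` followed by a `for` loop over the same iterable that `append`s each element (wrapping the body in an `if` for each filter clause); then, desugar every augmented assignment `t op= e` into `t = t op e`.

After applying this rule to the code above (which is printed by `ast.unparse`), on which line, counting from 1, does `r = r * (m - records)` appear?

11

Transformed code:
def build(width, records, r):
    emit(records)
    if m == 23:
        m = r * 5
        m = m == records
    records = 18 < records
    width = []
    for res in m:
        width.append(records % r)
    r = 6 >= records
    r = r * (m - records)
    if m > 5 == m:
        width = width * (r * r)
        print(width)
    else:
        records = width + r
    return records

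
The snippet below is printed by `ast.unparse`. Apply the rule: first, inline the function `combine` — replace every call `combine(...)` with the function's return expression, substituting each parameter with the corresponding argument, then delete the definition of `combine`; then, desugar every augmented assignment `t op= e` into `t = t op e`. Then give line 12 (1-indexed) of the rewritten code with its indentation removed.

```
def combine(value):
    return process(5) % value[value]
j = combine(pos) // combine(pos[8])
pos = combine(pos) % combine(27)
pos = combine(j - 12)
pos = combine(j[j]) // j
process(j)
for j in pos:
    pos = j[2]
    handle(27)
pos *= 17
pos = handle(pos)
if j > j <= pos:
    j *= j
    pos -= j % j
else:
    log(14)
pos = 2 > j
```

Transformed code:
j = process(5) % pos[pos] // (process(5) % pos[8][pos[8]])
pos = process(5) % pos[pos] % (process(5) % 27[27])
pos = process(5) % (j - 12)[j - 12]
pos = process(5) % j[j][j[j]] // j
process(j)
for j in pos:
    pos = j[2]
    handle(27)
pos = pos * 17
pos = handle(pos)
if j > j <= pos:
    j = j * j
    pos = pos - j % j
else:
    log(14)
pos = 2 > j

j = j * j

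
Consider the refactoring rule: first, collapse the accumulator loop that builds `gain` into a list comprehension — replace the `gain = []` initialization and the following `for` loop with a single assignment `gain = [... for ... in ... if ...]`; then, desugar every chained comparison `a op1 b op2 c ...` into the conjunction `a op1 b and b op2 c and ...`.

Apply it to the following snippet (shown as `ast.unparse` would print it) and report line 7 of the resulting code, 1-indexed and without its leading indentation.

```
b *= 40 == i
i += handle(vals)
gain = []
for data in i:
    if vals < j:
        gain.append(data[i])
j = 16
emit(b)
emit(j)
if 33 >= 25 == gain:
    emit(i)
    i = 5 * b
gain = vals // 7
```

if 33 >= 25 and 25 == gain:

Transformed code:
b *= 40 == i
i += handle(vals)
gain = [data[i] for data in i if vals < j]
j = 16
emit(b)
emit(j)
if 33 >= 25 and 25 == gain:
    emit(i)
    i = 5 * b
gain = vals // 7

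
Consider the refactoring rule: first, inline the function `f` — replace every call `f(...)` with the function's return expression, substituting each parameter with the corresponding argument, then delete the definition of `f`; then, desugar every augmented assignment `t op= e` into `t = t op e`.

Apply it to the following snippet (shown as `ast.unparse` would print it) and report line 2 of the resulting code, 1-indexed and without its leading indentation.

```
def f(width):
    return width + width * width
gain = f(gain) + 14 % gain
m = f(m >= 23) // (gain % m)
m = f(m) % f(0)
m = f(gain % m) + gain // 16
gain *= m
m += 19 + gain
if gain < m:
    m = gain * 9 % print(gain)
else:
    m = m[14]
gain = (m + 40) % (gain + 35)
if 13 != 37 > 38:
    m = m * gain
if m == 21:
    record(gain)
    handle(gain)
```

m = ((m >= 23) + (m >= 23) * (m >= 23)) // (gain % m)

Transformed code:
gain = gain + gain * gain + 14 % gain
m = ((m >= 23) + (m >= 23) * (m >= 23)) // (gain % m)
m = (m + m * m) % (0 + 0 * 0)
m = gain % m + gain % m * (gain % m) + gain // 16
gain = gain * m
m = m + (19 + gain)
if gain < m:
    m = gain * 9 % print(gain)
else:
    m = m[14]
gain = (m + 40) % (gain + 35)
if 13 != 37 > 38:
    m = m * gain
if m == 21:
    record(gain)
    handle(gain)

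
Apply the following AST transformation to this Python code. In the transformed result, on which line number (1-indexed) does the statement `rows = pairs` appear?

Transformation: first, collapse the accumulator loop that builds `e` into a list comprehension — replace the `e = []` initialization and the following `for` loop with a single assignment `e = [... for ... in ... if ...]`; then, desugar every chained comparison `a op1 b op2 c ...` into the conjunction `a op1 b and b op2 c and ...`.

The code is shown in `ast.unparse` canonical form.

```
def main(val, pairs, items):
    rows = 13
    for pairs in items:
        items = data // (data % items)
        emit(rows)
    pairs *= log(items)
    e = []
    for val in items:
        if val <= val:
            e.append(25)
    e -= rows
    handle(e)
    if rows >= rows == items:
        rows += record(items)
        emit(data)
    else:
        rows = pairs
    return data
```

Transformed code:
def main(val, pairs, items):
    rows = 13
    for pairs in items:
        items = data // (data % items)
        emit(rows)
    pairs *= log(items)
    e = [25 for val in items if val <= val]
    e -= rows
    handle(e)
    if rows >= rows and rows == items:
        rows += record(items)
        emit(data)
    else:
        rows = pairs
    return data

14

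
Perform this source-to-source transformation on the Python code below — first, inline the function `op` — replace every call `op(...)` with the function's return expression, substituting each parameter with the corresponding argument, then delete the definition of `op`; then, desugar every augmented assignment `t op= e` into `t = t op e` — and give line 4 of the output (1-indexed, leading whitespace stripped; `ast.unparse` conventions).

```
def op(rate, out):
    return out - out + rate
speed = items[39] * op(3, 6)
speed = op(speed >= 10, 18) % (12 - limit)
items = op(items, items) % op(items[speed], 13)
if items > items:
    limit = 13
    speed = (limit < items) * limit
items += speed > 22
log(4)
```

Transformed code:
speed = items[39] * (6 - 6 + 3)
speed = (18 - 18 + (speed >= 10)) % (12 - limit)
items = (items - items + items) % (13 - 13 + items[speed])
if items > items:
    limit = 13
    speed = (limit < items) * limit
items = items + (speed > 22)
log(4)

if items > items:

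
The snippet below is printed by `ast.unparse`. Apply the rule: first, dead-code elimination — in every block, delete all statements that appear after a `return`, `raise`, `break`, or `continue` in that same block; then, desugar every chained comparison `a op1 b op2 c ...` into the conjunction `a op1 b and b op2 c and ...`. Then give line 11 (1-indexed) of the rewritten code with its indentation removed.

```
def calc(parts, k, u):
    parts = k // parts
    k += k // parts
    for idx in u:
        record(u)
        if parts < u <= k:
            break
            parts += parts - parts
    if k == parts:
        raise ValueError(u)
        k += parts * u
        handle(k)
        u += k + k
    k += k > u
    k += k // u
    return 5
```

k += k // u

Transformed code:
def calc(parts, k, u):
    parts = k // parts
    k += k // parts
    for idx in u:
        record(u)
        if parts < u and u <= k:
            break
    if k == parts:
        raise ValueError(u)
    k += k > u
    k += k // u
    return 5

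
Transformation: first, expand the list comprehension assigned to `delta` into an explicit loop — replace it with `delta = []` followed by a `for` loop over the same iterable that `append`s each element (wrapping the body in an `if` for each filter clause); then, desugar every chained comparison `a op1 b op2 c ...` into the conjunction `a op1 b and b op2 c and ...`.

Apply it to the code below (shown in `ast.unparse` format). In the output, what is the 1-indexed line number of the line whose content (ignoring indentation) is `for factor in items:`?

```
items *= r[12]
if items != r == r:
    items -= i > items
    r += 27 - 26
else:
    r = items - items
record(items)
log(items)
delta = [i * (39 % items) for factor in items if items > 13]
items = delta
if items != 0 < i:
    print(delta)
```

Transformed code:
items *= r[12]
if items != r and r == r:
    items -= i > items
    r += 27 - 26
else:
    r = items - items
record(items)
log(items)
delta = []
for factor in items:
    if items > 13:
        delta.append(i * (39 % items))
items = delta
if items != 0 and 0 < i:
    print(delta)

10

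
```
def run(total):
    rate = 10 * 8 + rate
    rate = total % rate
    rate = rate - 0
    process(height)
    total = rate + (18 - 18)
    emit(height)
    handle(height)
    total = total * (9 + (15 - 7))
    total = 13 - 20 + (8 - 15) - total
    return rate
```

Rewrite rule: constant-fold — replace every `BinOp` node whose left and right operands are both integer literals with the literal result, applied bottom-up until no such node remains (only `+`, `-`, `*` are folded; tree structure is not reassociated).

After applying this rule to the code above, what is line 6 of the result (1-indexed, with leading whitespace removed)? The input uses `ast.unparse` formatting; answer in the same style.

Transformed code:
def run(total):
    rate = 80 + rate
    rate = total % rate
    rate = rate - 0
    process(height)
    total = rate + 0
    emit(height)
    handle(height)
    total = total * 17
    total = -14 - total
    return rate

total = rate + 0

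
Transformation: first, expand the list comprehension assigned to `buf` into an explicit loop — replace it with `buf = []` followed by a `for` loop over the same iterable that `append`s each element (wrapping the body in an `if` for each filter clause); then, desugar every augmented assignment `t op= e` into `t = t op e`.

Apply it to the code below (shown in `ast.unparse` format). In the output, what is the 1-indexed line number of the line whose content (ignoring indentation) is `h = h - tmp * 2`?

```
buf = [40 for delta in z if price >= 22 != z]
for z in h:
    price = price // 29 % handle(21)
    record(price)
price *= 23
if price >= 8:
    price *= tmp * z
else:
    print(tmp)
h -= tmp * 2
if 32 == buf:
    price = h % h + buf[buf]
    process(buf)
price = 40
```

Transformed code:
buf = []
for delta in z:
    if price >= 22 != z:
        buf.append(40)
for z in h:
    price = price // 29 % handle(21)
    record(price)
price = price * 23
if price >= 8:
    price = price * (tmp * z)
else:
    print(tmp)
h = h - tmp * 2
if 32 == buf:
    price = h % h + buf[buf]
    process(buf)
price = 40

13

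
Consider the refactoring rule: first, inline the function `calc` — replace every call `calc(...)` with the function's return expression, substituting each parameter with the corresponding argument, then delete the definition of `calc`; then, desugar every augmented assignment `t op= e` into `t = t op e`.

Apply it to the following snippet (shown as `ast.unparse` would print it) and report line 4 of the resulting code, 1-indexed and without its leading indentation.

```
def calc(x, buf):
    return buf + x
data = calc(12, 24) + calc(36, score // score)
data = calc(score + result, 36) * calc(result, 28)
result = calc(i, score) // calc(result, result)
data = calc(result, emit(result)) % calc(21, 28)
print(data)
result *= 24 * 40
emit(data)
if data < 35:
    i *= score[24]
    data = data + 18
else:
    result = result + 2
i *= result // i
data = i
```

Transformed code:
data = 24 + 12 + (score // score + 36)
data = (36 + (score + result)) * (28 + result)
result = (score + i) // (result + result)
data = (emit(result) + result) % (28 + 21)
print(data)
result = result * (24 * 40)
emit(data)
if data < 35:
    i = i * score[24]
    data = data + 18
else:
    result = result + 2
i = i * (result // i)
data = i

data = (emit(result) + result) % (28 + 21)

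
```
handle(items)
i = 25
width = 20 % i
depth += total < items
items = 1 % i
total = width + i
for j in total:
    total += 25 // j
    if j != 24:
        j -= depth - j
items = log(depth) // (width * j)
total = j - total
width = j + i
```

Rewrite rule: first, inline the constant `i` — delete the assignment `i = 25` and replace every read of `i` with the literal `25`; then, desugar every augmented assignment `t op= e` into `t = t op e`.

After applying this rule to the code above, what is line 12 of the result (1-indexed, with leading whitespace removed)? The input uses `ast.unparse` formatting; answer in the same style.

Transformed code:
handle(items)
width = 20 % 25
depth = depth + (total < items)
items = 1 % 25
total = width + 25
for j in total:
    total = total + 25 // j
    if j != 24:
        j = j - (depth - j)
items = log(depth) // (width * j)
total = j - total
width = j + 25

width = j + 25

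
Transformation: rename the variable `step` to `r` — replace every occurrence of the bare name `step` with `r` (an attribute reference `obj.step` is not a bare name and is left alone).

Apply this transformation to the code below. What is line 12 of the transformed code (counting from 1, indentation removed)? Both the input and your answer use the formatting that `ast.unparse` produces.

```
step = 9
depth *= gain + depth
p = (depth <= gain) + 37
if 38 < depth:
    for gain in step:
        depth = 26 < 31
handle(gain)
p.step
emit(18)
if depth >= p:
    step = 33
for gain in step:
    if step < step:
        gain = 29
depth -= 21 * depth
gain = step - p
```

Transformed code:
r = 9
depth *= gain + depth
p = (depth <= gain) + 37
if 38 < depth:
    for gain in r:
        depth = 26 < 31
handle(gain)
p.step
emit(18)
if depth >= p:
    r = 33
for gain in r:
    if r < r:
        gain = 29
depth -= 21 * depth
gain = r - p

for gain in r:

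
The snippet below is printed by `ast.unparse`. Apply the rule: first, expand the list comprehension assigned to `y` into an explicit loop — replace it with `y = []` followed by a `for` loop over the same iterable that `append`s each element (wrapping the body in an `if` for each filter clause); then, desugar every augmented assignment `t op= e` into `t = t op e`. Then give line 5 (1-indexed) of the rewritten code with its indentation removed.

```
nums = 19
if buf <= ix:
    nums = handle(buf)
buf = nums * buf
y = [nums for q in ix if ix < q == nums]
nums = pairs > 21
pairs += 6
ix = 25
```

Transformed code:
nums = 19
if buf <= ix:
    nums = handle(buf)
buf = nums * buf
y = []
for q in ix:
    if ix < q == nums:
        y.append(nums)
nums = pairs > 21
pairs = pairs + 6
ix = 25

y = []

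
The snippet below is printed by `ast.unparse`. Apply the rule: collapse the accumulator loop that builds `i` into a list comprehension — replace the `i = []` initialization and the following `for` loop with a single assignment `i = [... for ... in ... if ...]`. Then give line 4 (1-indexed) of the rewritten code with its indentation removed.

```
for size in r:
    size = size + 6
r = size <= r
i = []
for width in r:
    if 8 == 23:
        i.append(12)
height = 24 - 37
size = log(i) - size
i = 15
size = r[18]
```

i = [12 for width in r if 8 == 23]

Transformed code:
for size in r:
    size = size + 6
r = size <= r
i = [12 for width in r if 8 == 23]
height = 24 - 37
size = log(i) - size
i = 15
size = r[18]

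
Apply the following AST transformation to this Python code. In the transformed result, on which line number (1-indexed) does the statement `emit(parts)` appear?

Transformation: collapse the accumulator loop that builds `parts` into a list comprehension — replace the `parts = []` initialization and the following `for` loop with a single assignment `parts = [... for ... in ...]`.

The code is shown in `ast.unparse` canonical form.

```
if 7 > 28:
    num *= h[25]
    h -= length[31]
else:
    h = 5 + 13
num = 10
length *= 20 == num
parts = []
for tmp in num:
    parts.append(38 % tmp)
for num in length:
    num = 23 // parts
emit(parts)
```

Transformed code:
if 7 > 28:
    num *= h[25]
    h -= length[31]
else:
    h = 5 + 13
num = 10
length *= 20 == num
parts = [38 % tmp for tmp in num]
for num in length:
    num = 23 // parts
emit(parts)

11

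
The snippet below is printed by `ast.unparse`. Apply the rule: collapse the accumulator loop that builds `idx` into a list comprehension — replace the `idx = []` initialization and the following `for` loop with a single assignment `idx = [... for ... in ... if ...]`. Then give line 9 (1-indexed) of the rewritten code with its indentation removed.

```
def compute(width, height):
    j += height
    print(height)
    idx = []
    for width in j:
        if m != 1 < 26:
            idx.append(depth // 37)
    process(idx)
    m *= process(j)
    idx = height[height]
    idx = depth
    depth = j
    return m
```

depth = j

Transformed code:
def compute(width, height):
    j += height
    print(height)
    idx = [depth // 37 for width in j if m != 1 < 26]
    process(idx)
    m *= process(j)
    idx = height[height]
    idx = depth
    depth = j
    return m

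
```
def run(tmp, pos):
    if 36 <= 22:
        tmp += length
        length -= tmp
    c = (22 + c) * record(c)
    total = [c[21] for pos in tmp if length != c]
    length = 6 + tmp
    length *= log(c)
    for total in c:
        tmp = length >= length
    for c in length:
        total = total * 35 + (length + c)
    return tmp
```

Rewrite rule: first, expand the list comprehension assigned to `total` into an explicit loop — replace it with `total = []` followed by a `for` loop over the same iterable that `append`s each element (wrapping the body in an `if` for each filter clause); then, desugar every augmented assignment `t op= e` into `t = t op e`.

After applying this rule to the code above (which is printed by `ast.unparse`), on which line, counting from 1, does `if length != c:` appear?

8

Transformed code:
def run(tmp, pos):
    if 36 <= 22:
        tmp = tmp + length
        length = length - tmp
    c = (22 + c) * record(c)
    total = []
    for pos in tmp:
        if length != c:
            total.append(c[21])
    length = 6 + tmp
    length = length * log(c)
    for total in c:
        tmp = length >= length
    for c in length:
        total = total * 35 + (length + c)
    return tmp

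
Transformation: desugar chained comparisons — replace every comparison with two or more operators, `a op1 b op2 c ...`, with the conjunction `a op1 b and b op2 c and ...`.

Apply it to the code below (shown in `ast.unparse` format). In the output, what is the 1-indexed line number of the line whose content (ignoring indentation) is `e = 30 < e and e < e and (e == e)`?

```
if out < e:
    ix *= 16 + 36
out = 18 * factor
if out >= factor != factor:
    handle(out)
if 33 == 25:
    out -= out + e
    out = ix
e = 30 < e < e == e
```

9

Transformed code:
if out < e:
    ix *= 16 + 36
out = 18 * factor
if out >= factor and factor != factor:
    handle(out)
if 33 == 25:
    out -= out + e
    out = ix
e = 30 < e and e < e and (e == e)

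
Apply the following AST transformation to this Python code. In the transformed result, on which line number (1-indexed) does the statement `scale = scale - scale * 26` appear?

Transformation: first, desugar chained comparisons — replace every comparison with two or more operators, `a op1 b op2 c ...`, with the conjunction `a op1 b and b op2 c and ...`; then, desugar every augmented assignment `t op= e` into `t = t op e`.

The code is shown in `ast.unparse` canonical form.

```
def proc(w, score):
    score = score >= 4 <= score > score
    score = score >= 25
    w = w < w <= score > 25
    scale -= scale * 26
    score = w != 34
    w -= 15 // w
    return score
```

Transformed code:
def proc(w, score):
    score = score >= 4 and 4 <= score and (score > score)
    score = score >= 25
    w = w < w and w <= score and (score > 25)
    scale = scale - scale * 26
    score = w != 34
    w = w - 15 // w
    return score

5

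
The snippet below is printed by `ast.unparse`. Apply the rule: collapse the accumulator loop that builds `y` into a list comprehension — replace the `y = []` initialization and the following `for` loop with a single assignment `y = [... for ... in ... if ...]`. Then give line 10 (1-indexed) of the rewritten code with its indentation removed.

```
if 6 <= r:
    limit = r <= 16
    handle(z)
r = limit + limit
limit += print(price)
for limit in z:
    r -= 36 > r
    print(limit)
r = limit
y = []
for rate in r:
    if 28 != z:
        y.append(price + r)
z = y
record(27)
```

y = [price + r for rate in r if 28 != z]

Transformed code:
if 6 <= r:
    limit = r <= 16
    handle(z)
r = limit + limit
limit += print(price)
for limit in z:
    r -= 36 > r
    print(limit)
r = limit
y = [price + r for rate in r if 28 != z]
z = y
record(27)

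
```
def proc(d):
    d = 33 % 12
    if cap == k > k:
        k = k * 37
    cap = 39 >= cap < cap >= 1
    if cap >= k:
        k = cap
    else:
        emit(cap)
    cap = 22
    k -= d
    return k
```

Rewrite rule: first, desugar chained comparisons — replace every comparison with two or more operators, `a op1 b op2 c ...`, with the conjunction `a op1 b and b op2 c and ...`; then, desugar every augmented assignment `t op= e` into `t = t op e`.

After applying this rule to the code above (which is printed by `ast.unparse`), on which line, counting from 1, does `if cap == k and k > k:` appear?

3

Transformed code:
def proc(d):
    d = 33 % 12
    if cap == k and k > k:
        k = k * 37
    cap = 39 >= cap and cap < cap and (cap >= 1)
    if cap >= k:
        k = cap
    else:
        emit(cap)
    cap = 22
    k = k - d
    return k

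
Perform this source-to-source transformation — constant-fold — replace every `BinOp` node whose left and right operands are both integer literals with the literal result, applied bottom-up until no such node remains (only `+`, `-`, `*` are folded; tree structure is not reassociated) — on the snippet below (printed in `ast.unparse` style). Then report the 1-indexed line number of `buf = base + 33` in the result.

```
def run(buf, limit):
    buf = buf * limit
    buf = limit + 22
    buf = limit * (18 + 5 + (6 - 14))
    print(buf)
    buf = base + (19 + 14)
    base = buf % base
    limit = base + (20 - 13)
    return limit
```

Transformed code:
def run(buf, limit):
    buf = buf * limit
    buf = limit + 22
    buf = limit * 15
    print(buf)
    buf = base + 33
    base = buf % base
    limit = base + 7
    return limit

6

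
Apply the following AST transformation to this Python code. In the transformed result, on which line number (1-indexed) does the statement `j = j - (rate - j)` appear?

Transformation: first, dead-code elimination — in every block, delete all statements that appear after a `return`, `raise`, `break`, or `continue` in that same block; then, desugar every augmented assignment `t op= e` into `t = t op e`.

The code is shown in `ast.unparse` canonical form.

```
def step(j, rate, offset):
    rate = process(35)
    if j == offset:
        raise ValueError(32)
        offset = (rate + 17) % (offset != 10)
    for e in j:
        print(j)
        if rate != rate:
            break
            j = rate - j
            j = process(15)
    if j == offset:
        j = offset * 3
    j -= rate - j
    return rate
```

Transformed code:
def step(j, rate, offset):
    rate = process(35)
    if j == offset:
        raise ValueError(32)
    for e in j:
        print(j)
        if rate != rate:
            break
    if j == offset:
        j = offset * 3
    j = j - (rate - j)
    return rate

11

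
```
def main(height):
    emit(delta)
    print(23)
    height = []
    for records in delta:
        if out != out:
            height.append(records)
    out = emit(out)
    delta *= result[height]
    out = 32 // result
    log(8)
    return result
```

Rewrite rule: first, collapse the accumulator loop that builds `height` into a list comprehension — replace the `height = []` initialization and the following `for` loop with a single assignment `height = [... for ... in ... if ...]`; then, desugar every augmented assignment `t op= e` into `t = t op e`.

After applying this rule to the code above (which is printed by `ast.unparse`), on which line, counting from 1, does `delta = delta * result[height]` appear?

Transformed code:
def main(height):
    emit(delta)
    print(23)
    height = [records for records in delta if out != out]
    out = emit(out)
    delta = delta * result[height]
    out = 32 // result
    log(8)
    return result

6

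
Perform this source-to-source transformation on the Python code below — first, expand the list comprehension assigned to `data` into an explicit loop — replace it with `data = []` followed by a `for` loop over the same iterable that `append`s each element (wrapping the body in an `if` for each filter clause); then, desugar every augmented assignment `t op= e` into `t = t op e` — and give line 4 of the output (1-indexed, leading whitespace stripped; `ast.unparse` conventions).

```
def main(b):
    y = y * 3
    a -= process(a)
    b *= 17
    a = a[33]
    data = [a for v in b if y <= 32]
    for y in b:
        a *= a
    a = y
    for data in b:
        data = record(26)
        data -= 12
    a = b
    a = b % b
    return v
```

b = b * 17

Transformed code:
def main(b):
    y = y * 3
    a = a - process(a)
    b = b * 17
    a = a[33]
    data = []
    for v in b:
        if y <= 32:
            data.append(a)
    for y in b:
        a = a * a
    a = y
    for data in b:
        data = record(26)
        data = data - 12
    a = b
    a = b % b
    return v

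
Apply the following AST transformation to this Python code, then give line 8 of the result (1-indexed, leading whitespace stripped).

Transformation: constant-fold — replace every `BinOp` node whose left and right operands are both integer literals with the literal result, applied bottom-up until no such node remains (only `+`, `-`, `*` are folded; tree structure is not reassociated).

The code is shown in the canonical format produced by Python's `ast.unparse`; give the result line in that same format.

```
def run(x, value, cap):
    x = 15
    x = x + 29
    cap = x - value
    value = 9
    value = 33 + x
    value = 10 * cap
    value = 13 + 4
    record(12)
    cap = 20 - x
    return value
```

value = 17

Transformed code:
def run(x, value, cap):
    x = 15
    x = x + 29
    cap = x - value
    value = 9
    value = 33 + x
    value = 10 * cap
    value = 17
    record(12)
    cap = 20 - x
    return value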